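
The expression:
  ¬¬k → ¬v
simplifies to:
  ¬k ∨ ¬v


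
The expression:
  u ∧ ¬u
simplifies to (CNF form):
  False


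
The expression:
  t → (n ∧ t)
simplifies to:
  n ∨ ¬t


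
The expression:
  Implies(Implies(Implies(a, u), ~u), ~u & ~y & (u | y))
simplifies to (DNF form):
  u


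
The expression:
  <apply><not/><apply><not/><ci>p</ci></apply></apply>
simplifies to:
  <ci>p</ci>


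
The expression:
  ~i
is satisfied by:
  {i: False}


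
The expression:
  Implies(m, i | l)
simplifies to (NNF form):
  i | l | ~m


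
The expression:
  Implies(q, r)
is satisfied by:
  {r: True, q: False}
  {q: False, r: False}
  {q: True, r: True}


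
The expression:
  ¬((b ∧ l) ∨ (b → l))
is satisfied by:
  {b: True, l: False}


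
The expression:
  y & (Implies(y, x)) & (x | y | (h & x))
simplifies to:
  x & y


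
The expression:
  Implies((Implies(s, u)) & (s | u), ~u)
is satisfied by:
  {u: False}


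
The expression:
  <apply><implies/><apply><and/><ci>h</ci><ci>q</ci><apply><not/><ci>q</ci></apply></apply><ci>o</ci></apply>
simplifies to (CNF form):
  <true/>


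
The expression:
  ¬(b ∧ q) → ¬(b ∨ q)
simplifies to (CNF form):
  (b ∨ ¬b) ∧ (b ∨ ¬q) ∧ (q ∨ ¬b) ∧ (q ∨ ¬q)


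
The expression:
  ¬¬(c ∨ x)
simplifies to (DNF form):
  c ∨ x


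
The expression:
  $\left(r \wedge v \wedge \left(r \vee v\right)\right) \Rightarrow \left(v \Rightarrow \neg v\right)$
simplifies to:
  $\neg r \vee \neg v$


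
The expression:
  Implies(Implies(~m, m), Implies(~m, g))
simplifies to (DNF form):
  True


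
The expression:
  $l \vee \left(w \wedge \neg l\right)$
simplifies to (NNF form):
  $l \vee w$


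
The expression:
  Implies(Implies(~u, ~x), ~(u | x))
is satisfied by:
  {u: False}


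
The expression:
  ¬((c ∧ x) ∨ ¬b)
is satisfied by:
  {b: True, c: False, x: False}
  {b: True, x: True, c: False}
  {b: True, c: True, x: False}


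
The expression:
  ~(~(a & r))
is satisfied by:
  {r: True, a: True}


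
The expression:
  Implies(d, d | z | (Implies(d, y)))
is always true.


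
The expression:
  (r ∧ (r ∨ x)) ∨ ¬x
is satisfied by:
  {r: True, x: False}
  {x: False, r: False}
  {x: True, r: True}


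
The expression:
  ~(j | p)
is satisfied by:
  {p: False, j: False}


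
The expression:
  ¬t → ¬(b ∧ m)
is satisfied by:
  {t: True, m: False, b: False}
  {m: False, b: False, t: False}
  {b: True, t: True, m: False}
  {b: True, m: False, t: False}
  {t: True, m: True, b: False}
  {m: True, t: False, b: False}
  {b: True, m: True, t: True}


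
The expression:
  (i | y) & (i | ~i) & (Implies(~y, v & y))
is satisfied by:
  {y: True}


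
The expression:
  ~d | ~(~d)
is always true.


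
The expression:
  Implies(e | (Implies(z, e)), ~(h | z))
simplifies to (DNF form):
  (z & ~e) | (~h & ~z)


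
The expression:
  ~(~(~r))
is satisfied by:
  {r: False}


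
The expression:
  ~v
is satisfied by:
  {v: False}


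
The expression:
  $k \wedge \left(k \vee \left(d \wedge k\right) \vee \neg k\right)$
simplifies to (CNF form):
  $k$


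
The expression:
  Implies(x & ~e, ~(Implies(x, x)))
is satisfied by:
  {e: True, x: False}
  {x: False, e: False}
  {x: True, e: True}


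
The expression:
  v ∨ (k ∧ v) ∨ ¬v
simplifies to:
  True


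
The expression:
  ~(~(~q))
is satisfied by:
  {q: False}


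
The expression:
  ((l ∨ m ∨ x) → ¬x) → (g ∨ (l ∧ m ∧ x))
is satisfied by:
  {x: True, g: True}
  {x: True, g: False}
  {g: True, x: False}


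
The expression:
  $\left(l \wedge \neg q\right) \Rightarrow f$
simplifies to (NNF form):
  $f \vee q \vee \neg l$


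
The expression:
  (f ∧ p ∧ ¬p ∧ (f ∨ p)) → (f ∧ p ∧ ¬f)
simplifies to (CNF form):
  True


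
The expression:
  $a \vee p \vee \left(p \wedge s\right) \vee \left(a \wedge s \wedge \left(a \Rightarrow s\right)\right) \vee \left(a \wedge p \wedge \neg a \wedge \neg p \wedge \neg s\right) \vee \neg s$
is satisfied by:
  {a: True, p: True, s: False}
  {a: True, s: False, p: False}
  {p: True, s: False, a: False}
  {p: False, s: False, a: False}
  {a: True, p: True, s: True}
  {a: True, s: True, p: False}
  {p: True, s: True, a: False}


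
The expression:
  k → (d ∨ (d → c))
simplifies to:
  True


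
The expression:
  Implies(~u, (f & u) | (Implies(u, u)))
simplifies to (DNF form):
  True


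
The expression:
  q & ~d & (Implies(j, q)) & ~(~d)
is never true.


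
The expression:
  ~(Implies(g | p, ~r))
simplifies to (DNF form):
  (g & r) | (p & r)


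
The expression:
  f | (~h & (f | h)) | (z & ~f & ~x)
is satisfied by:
  {f: True, z: True, x: False}
  {f: True, z: False, x: False}
  {x: True, f: True, z: True}
  {x: True, f: True, z: False}
  {z: True, x: False, f: False}


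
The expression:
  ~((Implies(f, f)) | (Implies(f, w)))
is never true.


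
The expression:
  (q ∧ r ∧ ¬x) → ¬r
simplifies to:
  x ∨ ¬q ∨ ¬r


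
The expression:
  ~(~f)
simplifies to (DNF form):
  f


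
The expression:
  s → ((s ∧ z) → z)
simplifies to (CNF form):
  True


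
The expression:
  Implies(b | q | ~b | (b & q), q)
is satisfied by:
  {q: True}


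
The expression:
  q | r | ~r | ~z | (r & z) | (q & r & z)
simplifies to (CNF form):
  True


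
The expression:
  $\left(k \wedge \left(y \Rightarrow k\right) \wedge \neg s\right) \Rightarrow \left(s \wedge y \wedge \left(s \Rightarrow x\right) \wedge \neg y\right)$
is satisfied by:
  {s: True, k: False}
  {k: False, s: False}
  {k: True, s: True}


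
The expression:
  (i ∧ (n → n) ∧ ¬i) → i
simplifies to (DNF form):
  True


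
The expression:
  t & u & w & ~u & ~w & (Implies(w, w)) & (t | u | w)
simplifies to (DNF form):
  False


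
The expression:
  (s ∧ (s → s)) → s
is always true.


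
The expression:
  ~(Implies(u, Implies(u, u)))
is never true.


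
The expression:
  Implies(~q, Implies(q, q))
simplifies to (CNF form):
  True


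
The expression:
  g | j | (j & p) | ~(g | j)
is always true.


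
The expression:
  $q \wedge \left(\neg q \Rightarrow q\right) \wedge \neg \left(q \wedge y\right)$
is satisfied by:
  {q: True, y: False}


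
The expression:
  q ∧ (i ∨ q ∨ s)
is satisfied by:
  {q: True}


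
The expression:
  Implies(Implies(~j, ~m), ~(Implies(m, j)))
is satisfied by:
  {m: True, j: False}


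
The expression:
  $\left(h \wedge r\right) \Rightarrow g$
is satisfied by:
  {g: True, h: False, r: False}
  {h: False, r: False, g: False}
  {r: True, g: True, h: False}
  {r: True, h: False, g: False}
  {g: True, h: True, r: False}
  {h: True, g: False, r: False}
  {r: True, h: True, g: True}


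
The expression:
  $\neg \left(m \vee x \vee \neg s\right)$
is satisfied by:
  {s: True, x: False, m: False}


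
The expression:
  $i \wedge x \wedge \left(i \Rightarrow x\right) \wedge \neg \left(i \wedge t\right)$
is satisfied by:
  {i: True, x: True, t: False}


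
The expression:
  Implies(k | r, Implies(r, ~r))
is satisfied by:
  {r: False}


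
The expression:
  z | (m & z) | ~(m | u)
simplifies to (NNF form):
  z | (~m & ~u)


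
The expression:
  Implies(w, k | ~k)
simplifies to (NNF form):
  True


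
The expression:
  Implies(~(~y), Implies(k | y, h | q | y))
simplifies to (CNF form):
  True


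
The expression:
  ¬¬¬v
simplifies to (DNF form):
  ¬v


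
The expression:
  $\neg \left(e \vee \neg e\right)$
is never true.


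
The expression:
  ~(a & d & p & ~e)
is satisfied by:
  {e: True, p: False, d: False, a: False}
  {a: False, p: False, e: False, d: False}
  {a: True, e: True, p: False, d: False}
  {a: True, p: False, e: False, d: False}
  {d: True, e: True, a: False, p: False}
  {d: True, a: False, p: False, e: False}
  {d: True, a: True, e: True, p: False}
  {d: True, a: True, p: False, e: False}
  {e: True, p: True, d: False, a: False}
  {p: True, d: False, e: False, a: False}
  {a: True, p: True, e: True, d: False}
  {a: True, p: True, d: False, e: False}
  {e: True, p: True, d: True, a: False}
  {p: True, d: True, a: False, e: False}
  {a: True, p: True, d: True, e: True}


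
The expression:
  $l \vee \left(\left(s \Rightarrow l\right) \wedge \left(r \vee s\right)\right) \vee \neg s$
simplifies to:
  $l \vee \neg s$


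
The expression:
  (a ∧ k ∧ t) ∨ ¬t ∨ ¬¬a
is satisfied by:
  {a: True, t: False}
  {t: False, a: False}
  {t: True, a: True}


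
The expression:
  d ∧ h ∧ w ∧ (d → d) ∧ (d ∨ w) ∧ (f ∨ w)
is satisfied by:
  {h: True, w: True, d: True}


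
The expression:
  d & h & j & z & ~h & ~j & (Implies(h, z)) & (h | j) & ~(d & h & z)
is never true.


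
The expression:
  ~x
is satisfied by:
  {x: False}


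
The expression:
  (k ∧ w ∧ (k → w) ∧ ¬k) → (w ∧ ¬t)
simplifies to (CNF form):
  True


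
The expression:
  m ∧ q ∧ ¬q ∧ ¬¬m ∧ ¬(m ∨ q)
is never true.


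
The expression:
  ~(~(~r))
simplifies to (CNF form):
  ~r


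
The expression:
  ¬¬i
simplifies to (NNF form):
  i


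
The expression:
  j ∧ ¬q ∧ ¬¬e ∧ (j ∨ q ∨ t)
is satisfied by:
  {j: True, e: True, q: False}


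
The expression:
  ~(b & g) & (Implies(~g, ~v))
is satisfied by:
  {g: False, v: False, b: False}
  {b: True, g: False, v: False}
  {g: True, b: False, v: False}
  {v: True, g: True, b: False}


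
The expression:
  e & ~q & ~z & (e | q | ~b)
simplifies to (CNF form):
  e & ~q & ~z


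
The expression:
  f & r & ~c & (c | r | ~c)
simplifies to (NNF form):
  f & r & ~c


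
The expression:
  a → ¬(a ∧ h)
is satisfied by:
  {h: False, a: False}
  {a: True, h: False}
  {h: True, a: False}


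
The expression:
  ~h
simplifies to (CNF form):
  ~h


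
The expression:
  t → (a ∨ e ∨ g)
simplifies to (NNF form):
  a ∨ e ∨ g ∨ ¬t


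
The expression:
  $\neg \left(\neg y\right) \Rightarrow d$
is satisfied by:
  {d: True, y: False}
  {y: False, d: False}
  {y: True, d: True}


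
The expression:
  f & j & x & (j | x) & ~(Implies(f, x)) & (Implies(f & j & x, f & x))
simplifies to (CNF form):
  False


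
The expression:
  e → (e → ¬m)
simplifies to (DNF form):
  ¬e ∨ ¬m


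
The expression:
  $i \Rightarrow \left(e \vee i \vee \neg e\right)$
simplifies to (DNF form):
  $\text{True}$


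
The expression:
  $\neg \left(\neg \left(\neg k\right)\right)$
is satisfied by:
  {k: False}


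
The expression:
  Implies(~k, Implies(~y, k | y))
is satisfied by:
  {y: True, k: True}
  {y: True, k: False}
  {k: True, y: False}


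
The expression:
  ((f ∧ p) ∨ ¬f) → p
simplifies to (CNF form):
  f ∨ p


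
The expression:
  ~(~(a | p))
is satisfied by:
  {a: True, p: True}
  {a: True, p: False}
  {p: True, a: False}


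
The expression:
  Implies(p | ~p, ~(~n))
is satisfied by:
  {n: True}


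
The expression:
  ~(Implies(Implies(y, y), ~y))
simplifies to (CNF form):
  y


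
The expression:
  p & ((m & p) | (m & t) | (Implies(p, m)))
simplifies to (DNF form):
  m & p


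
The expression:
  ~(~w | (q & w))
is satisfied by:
  {w: True, q: False}


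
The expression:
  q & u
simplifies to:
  q & u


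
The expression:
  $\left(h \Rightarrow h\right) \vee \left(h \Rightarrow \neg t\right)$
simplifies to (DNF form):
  $\text{True}$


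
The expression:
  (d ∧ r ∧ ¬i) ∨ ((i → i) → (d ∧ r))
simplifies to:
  d ∧ r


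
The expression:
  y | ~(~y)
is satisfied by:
  {y: True}


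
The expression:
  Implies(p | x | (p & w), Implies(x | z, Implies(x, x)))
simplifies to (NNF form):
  True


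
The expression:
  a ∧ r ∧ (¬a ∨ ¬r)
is never true.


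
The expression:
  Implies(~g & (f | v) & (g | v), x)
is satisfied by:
  {x: True, g: True, v: False}
  {x: True, v: False, g: False}
  {g: True, v: False, x: False}
  {g: False, v: False, x: False}
  {x: True, g: True, v: True}
  {x: True, v: True, g: False}
  {g: True, v: True, x: False}


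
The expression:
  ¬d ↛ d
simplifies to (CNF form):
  ¬d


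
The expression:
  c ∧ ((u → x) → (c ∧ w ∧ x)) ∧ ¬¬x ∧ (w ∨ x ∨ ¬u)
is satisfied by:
  {c: True, w: True, x: True}


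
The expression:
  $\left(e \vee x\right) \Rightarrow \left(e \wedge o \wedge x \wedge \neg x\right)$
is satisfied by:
  {x: False, e: False}


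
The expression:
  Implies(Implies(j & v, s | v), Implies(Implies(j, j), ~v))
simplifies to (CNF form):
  ~v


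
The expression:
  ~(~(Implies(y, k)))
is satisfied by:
  {k: True, y: False}
  {y: False, k: False}
  {y: True, k: True}


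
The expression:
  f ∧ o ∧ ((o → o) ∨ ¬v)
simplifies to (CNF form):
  f ∧ o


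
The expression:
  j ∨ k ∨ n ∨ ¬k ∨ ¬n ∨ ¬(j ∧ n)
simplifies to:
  True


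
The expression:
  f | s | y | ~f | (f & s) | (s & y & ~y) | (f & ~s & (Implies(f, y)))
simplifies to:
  True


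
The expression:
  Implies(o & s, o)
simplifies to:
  True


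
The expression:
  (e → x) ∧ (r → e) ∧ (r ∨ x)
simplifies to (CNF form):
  x ∧ (e ∨ ¬r)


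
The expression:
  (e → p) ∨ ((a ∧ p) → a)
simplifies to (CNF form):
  True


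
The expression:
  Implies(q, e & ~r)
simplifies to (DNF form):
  ~q | (e & ~r)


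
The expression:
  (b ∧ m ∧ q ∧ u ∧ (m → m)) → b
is always true.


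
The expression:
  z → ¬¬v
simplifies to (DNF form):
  v ∨ ¬z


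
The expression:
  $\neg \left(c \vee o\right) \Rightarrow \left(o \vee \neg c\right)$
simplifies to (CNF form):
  $\text{True}$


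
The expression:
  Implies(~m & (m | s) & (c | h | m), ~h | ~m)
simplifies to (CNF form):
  True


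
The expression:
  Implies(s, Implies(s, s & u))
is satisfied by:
  {u: True, s: False}
  {s: False, u: False}
  {s: True, u: True}


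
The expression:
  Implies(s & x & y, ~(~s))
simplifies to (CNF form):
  True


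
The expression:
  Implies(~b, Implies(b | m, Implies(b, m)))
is always true.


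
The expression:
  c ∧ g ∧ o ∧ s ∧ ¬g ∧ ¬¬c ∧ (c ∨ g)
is never true.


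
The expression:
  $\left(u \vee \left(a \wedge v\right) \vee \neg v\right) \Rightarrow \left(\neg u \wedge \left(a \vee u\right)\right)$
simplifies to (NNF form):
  $\neg u \wedge \left(a \vee v\right)$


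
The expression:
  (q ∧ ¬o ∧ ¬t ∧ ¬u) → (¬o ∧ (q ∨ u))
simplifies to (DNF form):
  True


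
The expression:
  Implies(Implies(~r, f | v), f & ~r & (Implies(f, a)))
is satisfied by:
  {a: True, v: False, r: False, f: False}
  {a: False, v: False, r: False, f: False}
  {f: True, a: True, v: False, r: False}
  {f: True, a: True, v: True, r: False}


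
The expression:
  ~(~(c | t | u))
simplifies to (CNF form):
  c | t | u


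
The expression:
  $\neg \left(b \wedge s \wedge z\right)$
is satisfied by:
  {s: False, z: False, b: False}
  {b: True, s: False, z: False}
  {z: True, s: False, b: False}
  {b: True, z: True, s: False}
  {s: True, b: False, z: False}
  {b: True, s: True, z: False}
  {z: True, s: True, b: False}


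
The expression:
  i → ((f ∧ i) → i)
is always true.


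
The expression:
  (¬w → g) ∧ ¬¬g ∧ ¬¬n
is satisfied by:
  {g: True, n: True}


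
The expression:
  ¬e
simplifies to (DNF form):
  ¬e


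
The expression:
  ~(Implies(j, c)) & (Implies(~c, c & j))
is never true.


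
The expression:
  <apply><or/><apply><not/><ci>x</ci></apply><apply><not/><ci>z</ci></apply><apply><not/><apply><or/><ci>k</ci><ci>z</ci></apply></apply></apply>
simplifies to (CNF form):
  <apply><or/><apply><not/><ci>x</ci></apply><apply><not/><ci>z</ci></apply></apply>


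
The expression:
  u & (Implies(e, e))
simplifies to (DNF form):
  u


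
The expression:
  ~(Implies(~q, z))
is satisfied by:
  {q: False, z: False}


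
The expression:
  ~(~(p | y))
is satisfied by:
  {y: True, p: True}
  {y: True, p: False}
  {p: True, y: False}


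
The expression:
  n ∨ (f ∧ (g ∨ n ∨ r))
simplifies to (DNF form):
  n ∨ (f ∧ g) ∨ (f ∧ r)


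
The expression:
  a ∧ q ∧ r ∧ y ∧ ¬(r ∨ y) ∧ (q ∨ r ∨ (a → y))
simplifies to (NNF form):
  False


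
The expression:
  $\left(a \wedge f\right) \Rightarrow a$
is always true.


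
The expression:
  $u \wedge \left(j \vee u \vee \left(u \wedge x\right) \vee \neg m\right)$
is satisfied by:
  {u: True}


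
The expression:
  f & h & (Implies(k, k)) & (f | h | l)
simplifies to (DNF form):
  f & h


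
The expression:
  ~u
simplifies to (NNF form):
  ~u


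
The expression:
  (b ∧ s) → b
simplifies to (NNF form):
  True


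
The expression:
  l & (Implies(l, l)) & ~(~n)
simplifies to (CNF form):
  l & n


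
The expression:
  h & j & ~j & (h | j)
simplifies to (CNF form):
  False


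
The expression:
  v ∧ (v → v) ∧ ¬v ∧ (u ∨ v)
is never true.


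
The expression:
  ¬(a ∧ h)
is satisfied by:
  {h: False, a: False}
  {a: True, h: False}
  {h: True, a: False}


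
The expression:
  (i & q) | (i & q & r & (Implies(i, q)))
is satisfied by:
  {i: True, q: True}


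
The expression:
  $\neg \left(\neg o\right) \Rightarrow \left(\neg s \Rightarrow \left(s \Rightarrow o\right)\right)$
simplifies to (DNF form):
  $\text{True}$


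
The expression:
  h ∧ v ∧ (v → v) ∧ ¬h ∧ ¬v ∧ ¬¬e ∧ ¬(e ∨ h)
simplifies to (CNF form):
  False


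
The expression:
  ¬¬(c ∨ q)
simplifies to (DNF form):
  c ∨ q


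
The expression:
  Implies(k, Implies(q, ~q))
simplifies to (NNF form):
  ~k | ~q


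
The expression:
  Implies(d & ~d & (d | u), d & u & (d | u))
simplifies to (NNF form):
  True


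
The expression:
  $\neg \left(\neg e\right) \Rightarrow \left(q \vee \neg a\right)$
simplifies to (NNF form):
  $q \vee \neg a \vee \neg e$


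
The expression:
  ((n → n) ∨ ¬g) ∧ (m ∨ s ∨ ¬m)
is always true.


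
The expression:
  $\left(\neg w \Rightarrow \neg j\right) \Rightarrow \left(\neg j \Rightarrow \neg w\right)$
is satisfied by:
  {j: True, w: False}
  {w: False, j: False}
  {w: True, j: True}


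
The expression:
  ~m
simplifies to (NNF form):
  ~m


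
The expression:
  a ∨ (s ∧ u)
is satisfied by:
  {a: True, s: True, u: True}
  {a: True, s: True, u: False}
  {a: True, u: True, s: False}
  {a: True, u: False, s: False}
  {s: True, u: True, a: False}


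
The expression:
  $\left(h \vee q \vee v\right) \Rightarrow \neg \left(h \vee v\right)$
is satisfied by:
  {v: False, h: False}


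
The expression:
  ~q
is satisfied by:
  {q: False}


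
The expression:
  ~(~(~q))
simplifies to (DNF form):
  ~q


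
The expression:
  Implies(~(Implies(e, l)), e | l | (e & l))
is always true.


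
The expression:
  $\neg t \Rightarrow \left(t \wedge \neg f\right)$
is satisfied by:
  {t: True}


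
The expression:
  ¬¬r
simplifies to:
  r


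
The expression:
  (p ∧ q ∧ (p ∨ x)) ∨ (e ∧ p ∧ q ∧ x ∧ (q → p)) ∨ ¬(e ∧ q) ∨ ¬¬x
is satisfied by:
  {x: True, p: True, e: False, q: False}
  {x: True, e: False, q: False, p: False}
  {p: True, e: False, q: False, x: False}
  {p: False, e: False, q: False, x: False}
  {x: True, q: True, p: True, e: False}
  {x: True, q: True, p: False, e: False}
  {q: True, p: True, x: False, e: False}
  {q: True, x: False, e: False, p: False}
  {p: True, x: True, e: True, q: False}
  {x: True, e: True, p: False, q: False}
  {p: True, e: True, x: False, q: False}
  {e: True, x: False, q: False, p: False}
  {x: True, q: True, e: True, p: True}
  {x: True, q: True, e: True, p: False}
  {q: True, e: True, p: True, x: False}


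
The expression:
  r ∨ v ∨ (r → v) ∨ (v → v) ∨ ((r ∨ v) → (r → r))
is always true.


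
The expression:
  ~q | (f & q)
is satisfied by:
  {f: True, q: False}
  {q: False, f: False}
  {q: True, f: True}


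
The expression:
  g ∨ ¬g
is always true.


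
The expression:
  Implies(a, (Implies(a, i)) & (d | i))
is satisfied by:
  {i: True, a: False}
  {a: False, i: False}
  {a: True, i: True}


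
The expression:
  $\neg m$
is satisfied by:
  {m: False}


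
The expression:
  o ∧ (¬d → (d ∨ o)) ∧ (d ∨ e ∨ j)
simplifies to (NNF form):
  o ∧ (d ∨ e ∨ j)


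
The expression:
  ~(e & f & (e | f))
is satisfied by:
  {e: False, f: False}
  {f: True, e: False}
  {e: True, f: False}


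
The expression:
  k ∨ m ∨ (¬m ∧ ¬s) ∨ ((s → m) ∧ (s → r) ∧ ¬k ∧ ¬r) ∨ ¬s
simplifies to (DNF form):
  k ∨ m ∨ ¬s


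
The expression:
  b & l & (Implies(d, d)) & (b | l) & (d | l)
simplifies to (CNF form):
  b & l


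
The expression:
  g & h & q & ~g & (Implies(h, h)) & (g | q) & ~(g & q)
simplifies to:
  False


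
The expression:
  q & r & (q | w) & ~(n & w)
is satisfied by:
  {r: True, q: True, w: False, n: False}
  {r: True, n: True, q: True, w: False}
  {r: True, w: True, q: True, n: False}


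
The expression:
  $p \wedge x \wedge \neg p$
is never true.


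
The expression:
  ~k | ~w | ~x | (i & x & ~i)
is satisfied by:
  {w: False, k: False, x: False}
  {x: True, w: False, k: False}
  {k: True, w: False, x: False}
  {x: True, k: True, w: False}
  {w: True, x: False, k: False}
  {x: True, w: True, k: False}
  {k: True, w: True, x: False}


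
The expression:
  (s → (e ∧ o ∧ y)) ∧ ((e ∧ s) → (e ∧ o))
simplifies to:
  (e ∧ o ∧ y) ∨ ¬s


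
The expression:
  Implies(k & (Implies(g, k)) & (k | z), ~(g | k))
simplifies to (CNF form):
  ~k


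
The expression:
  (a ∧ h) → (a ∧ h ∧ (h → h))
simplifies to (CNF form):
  True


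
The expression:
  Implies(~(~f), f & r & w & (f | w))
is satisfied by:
  {r: True, w: True, f: False}
  {r: True, w: False, f: False}
  {w: True, r: False, f: False}
  {r: False, w: False, f: False}
  {f: True, r: True, w: True}


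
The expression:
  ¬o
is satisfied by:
  {o: False}


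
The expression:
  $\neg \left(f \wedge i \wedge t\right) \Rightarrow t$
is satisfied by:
  {t: True}


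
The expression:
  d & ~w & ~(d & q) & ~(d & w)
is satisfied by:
  {d: True, q: False, w: False}


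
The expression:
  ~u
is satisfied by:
  {u: False}


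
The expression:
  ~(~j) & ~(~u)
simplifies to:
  j & u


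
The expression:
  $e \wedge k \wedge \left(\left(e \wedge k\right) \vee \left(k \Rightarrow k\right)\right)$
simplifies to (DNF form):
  $e \wedge k$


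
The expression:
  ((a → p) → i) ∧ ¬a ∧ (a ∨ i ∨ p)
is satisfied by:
  {i: True, a: False}


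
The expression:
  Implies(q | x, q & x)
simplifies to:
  (q & x) | (~q & ~x)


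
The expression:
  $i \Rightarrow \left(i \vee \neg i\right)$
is always true.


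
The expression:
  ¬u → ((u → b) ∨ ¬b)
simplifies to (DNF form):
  True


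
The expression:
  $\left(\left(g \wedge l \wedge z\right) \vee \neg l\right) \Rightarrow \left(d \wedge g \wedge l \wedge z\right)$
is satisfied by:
  {d: True, l: True, g: False, z: False}
  {l: True, d: False, g: False, z: False}
  {d: True, z: True, l: True, g: False}
  {z: True, l: True, d: False, g: False}
  {d: True, g: True, l: True, z: False}
  {g: True, l: True, z: False, d: False}
  {d: True, z: True, g: True, l: True}


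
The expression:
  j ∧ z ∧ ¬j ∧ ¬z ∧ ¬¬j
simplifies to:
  False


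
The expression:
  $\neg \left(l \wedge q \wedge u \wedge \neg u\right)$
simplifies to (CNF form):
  $\text{True}$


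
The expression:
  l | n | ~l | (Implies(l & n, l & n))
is always true.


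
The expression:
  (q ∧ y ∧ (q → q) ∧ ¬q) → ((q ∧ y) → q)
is always true.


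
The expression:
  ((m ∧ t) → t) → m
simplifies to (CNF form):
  m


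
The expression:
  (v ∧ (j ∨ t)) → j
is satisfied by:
  {j: True, v: False, t: False}
  {j: False, v: False, t: False}
  {t: True, j: True, v: False}
  {t: True, j: False, v: False}
  {v: True, j: True, t: False}
  {v: True, j: False, t: False}
  {v: True, t: True, j: True}


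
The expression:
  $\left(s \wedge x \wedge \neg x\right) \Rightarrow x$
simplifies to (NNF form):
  $\text{True}$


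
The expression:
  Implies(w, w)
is always true.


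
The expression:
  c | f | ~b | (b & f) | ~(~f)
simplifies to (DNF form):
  c | f | ~b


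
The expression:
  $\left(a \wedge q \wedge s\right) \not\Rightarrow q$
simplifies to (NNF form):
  $\text{False}$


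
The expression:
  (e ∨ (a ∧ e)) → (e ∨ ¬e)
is always true.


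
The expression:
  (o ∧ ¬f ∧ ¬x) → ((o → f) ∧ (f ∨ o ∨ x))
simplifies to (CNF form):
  f ∨ x ∨ ¬o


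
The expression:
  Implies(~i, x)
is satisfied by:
  {i: True, x: True}
  {i: True, x: False}
  {x: True, i: False}


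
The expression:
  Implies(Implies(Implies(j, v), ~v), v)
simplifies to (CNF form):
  v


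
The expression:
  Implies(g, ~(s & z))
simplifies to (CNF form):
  ~g | ~s | ~z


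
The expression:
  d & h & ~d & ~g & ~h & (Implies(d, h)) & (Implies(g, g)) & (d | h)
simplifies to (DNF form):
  False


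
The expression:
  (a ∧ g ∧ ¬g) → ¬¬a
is always true.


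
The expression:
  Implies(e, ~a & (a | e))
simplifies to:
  ~a | ~e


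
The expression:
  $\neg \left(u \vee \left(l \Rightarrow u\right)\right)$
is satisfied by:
  {l: True, u: False}


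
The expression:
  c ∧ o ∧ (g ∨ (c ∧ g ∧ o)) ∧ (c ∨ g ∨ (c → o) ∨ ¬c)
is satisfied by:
  {c: True, o: True, g: True}


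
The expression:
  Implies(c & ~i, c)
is always true.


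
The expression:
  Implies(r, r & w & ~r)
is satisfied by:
  {r: False}


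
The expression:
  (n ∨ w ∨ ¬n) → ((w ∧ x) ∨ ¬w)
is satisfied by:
  {x: True, w: False}
  {w: False, x: False}
  {w: True, x: True}


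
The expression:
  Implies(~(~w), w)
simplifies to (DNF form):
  True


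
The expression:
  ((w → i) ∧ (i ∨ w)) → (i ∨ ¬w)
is always true.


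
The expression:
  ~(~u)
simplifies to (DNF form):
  u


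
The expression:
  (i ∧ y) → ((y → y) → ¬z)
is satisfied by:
  {z: False, y: False, i: False}
  {i: True, z: False, y: False}
  {y: True, z: False, i: False}
  {i: True, y: True, z: False}
  {z: True, i: False, y: False}
  {i: True, z: True, y: False}
  {y: True, z: True, i: False}


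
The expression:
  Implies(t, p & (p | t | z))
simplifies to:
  p | ~t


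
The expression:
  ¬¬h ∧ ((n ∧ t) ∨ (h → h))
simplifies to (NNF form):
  h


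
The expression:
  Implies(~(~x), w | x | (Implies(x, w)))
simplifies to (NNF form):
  True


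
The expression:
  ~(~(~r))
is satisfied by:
  {r: False}


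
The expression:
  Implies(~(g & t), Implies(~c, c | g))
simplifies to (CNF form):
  c | g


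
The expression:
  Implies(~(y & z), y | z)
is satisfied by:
  {y: True, z: True}
  {y: True, z: False}
  {z: True, y: False}


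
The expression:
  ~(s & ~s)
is always true.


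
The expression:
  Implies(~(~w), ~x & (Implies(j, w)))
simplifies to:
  ~w | ~x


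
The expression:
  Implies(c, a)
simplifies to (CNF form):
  a | ~c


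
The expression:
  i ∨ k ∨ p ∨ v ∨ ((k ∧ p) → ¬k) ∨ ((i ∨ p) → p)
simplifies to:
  True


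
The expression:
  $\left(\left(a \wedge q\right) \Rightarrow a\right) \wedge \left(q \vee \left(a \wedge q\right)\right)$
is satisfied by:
  {q: True}


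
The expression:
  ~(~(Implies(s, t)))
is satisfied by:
  {t: True, s: False}
  {s: False, t: False}
  {s: True, t: True}


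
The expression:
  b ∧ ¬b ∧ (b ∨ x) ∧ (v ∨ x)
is never true.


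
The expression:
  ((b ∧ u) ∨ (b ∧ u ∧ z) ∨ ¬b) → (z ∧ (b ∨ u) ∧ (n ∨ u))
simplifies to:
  (b ∧ ¬u) ∨ (u ∧ z)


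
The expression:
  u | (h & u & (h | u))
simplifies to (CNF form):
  u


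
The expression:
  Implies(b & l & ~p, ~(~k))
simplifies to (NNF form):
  k | p | ~b | ~l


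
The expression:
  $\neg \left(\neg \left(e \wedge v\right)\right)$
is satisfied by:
  {e: True, v: True}


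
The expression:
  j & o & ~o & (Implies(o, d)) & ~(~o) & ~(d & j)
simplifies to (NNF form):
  False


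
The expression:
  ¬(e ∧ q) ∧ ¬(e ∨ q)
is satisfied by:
  {q: False, e: False}


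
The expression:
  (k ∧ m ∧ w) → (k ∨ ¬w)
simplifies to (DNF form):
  True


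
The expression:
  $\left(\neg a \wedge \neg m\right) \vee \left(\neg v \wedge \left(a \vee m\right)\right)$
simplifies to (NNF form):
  $\left(\neg a \wedge \neg m\right) \vee \neg v$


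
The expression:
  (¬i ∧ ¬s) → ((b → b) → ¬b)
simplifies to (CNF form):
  i ∨ s ∨ ¬b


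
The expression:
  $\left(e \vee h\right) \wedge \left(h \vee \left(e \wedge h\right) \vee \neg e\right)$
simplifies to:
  $h$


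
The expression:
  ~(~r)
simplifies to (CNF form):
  r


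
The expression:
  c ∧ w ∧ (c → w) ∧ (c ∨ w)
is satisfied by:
  {c: True, w: True}


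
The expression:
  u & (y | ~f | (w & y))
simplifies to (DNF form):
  (u & y) | (u & ~f)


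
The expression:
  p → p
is always true.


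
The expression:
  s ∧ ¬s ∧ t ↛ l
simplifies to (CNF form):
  False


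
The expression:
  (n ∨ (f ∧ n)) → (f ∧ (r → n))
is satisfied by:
  {f: True, n: False}
  {n: False, f: False}
  {n: True, f: True}


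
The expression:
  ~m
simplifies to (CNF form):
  ~m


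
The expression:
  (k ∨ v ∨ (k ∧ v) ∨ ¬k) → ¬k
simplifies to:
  ¬k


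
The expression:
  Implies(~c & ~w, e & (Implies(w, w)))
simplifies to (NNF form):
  c | e | w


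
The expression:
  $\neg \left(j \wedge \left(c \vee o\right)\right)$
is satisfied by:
  {c: False, j: False, o: False}
  {o: True, c: False, j: False}
  {c: True, o: False, j: False}
  {o: True, c: True, j: False}
  {j: True, o: False, c: False}


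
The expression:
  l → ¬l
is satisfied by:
  {l: False}


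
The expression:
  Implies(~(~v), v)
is always true.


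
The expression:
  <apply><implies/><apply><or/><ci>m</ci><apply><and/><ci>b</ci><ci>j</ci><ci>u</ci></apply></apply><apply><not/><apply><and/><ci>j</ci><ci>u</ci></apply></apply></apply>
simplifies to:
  <apply><or/><apply><not/><ci>j</ci></apply><apply><not/><ci>u</ci></apply><apply><and/><apply><not/><ci>b</ci></apply><apply><not/><ci>m</ci></apply></apply></apply>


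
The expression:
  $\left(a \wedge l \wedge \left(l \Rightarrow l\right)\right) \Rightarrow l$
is always true.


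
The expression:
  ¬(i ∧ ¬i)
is always true.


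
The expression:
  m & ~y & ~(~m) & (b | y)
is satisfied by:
  {m: True, b: True, y: False}


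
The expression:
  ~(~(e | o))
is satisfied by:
  {o: True, e: True}
  {o: True, e: False}
  {e: True, o: False}


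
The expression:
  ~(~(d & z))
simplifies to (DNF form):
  d & z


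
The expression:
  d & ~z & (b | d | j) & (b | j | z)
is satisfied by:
  {d: True, b: True, j: True, z: False}
  {d: True, b: True, j: False, z: False}
  {d: True, j: True, b: False, z: False}


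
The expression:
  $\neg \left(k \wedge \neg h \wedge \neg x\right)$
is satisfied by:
  {h: True, x: True, k: False}
  {h: True, k: False, x: False}
  {x: True, k: False, h: False}
  {x: False, k: False, h: False}
  {h: True, x: True, k: True}
  {h: True, k: True, x: False}
  {x: True, k: True, h: False}


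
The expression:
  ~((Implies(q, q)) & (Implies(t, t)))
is never true.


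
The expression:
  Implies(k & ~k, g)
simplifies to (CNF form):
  True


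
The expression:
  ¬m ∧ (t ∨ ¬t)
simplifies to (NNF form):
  ¬m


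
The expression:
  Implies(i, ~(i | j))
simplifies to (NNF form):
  ~i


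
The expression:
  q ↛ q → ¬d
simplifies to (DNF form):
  True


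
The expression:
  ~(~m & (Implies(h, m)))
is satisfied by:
  {m: True, h: True}
  {m: True, h: False}
  {h: True, m: False}


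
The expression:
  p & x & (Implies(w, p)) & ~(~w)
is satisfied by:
  {p: True, w: True, x: True}


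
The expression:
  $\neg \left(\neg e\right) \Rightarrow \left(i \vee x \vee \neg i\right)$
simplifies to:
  $\text{True}$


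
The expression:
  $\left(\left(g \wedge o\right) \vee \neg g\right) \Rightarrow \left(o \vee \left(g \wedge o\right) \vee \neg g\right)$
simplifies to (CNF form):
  $\text{True}$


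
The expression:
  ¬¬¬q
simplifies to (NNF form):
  ¬q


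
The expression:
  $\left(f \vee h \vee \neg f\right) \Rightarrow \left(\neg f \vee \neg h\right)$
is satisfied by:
  {h: False, f: False}
  {f: True, h: False}
  {h: True, f: False}


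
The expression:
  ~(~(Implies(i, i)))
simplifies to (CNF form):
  True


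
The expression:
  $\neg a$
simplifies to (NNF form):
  $\neg a$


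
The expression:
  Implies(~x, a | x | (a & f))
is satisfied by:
  {a: True, x: True}
  {a: True, x: False}
  {x: True, a: False}


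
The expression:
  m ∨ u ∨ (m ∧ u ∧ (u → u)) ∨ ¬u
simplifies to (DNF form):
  True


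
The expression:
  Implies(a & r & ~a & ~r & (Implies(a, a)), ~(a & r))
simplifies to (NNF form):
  True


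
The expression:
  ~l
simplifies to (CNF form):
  ~l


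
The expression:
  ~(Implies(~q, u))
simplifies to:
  ~q & ~u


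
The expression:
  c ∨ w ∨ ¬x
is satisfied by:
  {c: True, w: True, x: False}
  {c: True, w: False, x: False}
  {w: True, c: False, x: False}
  {c: False, w: False, x: False}
  {x: True, c: True, w: True}
  {x: True, c: True, w: False}
  {x: True, w: True, c: False}


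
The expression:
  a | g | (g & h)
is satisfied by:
  {a: True, g: True}
  {a: True, g: False}
  {g: True, a: False}


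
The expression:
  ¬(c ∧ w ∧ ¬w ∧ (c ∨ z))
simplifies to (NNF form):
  True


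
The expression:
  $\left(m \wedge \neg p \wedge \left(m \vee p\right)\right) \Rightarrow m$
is always true.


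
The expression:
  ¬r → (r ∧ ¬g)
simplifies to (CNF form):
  r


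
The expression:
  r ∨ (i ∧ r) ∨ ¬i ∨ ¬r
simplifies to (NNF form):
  True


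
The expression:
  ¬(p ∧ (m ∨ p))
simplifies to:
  ¬p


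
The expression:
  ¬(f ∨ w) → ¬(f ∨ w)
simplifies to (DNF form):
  True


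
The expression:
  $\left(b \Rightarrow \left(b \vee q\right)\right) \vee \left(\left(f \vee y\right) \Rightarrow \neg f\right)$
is always true.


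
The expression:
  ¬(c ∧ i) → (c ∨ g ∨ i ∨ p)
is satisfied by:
  {i: True, c: True, g: True, p: True}
  {i: True, c: True, g: True, p: False}
  {i: True, c: True, p: True, g: False}
  {i: True, c: True, p: False, g: False}
  {i: True, g: True, p: True, c: False}
  {i: True, g: True, p: False, c: False}
  {i: True, g: False, p: True, c: False}
  {i: True, g: False, p: False, c: False}
  {c: True, g: True, p: True, i: False}
  {c: True, g: True, p: False, i: False}
  {c: True, p: True, g: False, i: False}
  {c: True, p: False, g: False, i: False}
  {g: True, p: True, c: False, i: False}
  {g: True, c: False, p: False, i: False}
  {p: True, c: False, g: False, i: False}


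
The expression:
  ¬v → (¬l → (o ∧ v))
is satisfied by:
  {v: True, l: True}
  {v: True, l: False}
  {l: True, v: False}


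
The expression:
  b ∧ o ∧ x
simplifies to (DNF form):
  b ∧ o ∧ x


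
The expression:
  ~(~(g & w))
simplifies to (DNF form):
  g & w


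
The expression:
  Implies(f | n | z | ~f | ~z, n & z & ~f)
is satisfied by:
  {z: True, n: True, f: False}


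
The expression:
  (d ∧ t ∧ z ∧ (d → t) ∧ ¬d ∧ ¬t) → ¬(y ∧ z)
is always true.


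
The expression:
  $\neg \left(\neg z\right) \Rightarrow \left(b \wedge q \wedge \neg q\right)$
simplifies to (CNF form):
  $\neg z$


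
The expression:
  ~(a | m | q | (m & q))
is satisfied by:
  {q: False, a: False, m: False}


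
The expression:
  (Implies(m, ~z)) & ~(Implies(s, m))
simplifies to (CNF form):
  s & ~m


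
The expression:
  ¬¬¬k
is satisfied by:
  {k: False}


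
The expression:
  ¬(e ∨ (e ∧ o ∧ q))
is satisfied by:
  {e: False}


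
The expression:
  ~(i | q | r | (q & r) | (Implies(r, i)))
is never true.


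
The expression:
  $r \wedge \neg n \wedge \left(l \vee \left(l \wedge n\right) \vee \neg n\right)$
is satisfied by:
  {r: True, n: False}


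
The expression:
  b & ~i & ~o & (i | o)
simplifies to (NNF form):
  False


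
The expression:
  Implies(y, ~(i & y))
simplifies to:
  ~i | ~y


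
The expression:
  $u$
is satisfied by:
  {u: True}


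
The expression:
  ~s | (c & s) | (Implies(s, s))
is always true.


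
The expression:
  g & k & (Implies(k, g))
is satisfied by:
  {g: True, k: True}


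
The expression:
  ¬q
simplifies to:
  ¬q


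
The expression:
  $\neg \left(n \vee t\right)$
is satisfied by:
  {n: False, t: False}


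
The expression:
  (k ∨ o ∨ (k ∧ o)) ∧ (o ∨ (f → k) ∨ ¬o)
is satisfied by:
  {k: True, o: True}
  {k: True, o: False}
  {o: True, k: False}


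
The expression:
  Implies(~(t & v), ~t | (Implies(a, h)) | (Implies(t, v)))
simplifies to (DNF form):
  h | v | ~a | ~t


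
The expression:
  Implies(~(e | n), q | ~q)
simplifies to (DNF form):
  True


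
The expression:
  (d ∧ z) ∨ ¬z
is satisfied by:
  {d: True, z: False}
  {z: False, d: False}
  {z: True, d: True}


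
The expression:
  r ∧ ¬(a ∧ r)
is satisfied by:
  {r: True, a: False}


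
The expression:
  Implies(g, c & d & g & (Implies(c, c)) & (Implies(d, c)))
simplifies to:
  ~g | (c & d)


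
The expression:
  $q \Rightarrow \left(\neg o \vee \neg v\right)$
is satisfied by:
  {o: False, v: False, q: False}
  {q: True, o: False, v: False}
  {v: True, o: False, q: False}
  {q: True, v: True, o: False}
  {o: True, q: False, v: False}
  {q: True, o: True, v: False}
  {v: True, o: True, q: False}


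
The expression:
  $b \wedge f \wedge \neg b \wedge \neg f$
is never true.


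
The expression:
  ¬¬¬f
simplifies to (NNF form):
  ¬f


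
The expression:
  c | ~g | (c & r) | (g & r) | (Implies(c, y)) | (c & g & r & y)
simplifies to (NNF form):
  True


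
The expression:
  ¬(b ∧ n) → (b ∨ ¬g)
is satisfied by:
  {b: True, g: False}
  {g: False, b: False}
  {g: True, b: True}
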